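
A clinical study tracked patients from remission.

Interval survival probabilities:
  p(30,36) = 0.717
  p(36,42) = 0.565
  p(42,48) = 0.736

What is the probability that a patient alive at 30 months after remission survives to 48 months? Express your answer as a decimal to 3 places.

Chaining the interval survival probabilities: 0.717 × 0.565 × 0.736.
= 0.298157.

0.298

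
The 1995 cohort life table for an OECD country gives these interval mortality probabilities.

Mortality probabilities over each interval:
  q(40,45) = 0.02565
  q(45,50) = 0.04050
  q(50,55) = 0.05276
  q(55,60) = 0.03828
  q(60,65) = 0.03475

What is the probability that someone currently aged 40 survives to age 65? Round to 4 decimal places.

Survival from 40 to 65 is the product of surviving each interval: (1 − 0.02565) × (1 − 0.04050) × (1 − 0.05276) × (1 − 0.03828) × (1 − 0.03475).
= 0.97435 × 0.95950 × 0.94724 × 0.96172 × 0.96525 = 0.822069.

0.8221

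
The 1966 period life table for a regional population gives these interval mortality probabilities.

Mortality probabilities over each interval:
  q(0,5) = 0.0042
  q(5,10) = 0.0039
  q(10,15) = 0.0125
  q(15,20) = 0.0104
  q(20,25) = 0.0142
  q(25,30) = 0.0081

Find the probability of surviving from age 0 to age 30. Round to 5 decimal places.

0.94783

Chaining the interval survival probabilities: (1 − 0.0042) × (1 − 0.0039) × (1 − 0.0125) × (1 − 0.0104) × (1 − 0.0142) × (1 − 0.0081).
= 0.9958 × 0.9961 × 0.9875 × 0.9896 × 0.9858 × 0.9919 = 0.947826.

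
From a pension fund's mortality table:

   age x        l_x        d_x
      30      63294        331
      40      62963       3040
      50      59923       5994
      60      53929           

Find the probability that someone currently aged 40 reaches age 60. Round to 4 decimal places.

We want 20p40 = l_60/l_40.
The conditional survival probability is l_60/l_40 = 53929/62963 = 0.856519.

0.8565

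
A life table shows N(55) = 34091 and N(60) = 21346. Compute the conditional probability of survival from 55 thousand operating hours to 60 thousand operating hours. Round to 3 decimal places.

0.626

The conditional survival probability is N(60)/N(55) = 21346/34091 = 0.626148.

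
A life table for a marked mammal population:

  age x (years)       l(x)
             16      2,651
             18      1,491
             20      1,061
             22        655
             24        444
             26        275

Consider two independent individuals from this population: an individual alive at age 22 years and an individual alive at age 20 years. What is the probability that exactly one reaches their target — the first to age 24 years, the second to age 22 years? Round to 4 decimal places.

0.4583

p₁ = l(24)/l(22) = 444/655 = 0.677863; p₂ = l(22)/l(20) = 655/1,061 = 0.617342.
P(exactly one) = p₁(1−p₂) + (1−p₁)p₂ = 0.259390 + 0.198869 = 0.458258.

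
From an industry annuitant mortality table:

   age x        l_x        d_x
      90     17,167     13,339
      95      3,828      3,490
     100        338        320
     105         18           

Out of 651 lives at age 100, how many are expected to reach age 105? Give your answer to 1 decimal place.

34.7

The relevant probability is 18/338 = 0.053254.
Expected number = 651 × 0.053254 = 34.7.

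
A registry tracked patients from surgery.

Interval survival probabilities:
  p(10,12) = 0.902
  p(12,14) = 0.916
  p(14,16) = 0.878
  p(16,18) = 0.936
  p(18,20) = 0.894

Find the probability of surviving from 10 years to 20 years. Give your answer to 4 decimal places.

P(survive 10→20) = 0.902 × 0.916 × 0.878 × 0.936 × 0.894.
= 0.607030.

0.6070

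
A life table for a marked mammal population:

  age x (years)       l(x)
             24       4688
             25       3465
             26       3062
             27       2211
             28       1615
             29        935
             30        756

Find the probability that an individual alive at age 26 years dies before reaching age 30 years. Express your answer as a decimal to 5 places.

P(die before 30 | alive at 26) = 1 − l(30)/l(26) = 1 − 756/3062 = (2306)/3062 = 0.753103.

0.75310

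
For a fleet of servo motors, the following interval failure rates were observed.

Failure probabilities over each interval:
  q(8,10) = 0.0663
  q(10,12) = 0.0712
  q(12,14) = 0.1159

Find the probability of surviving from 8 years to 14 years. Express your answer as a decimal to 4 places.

Chaining the interval survival probabilities: (1 − 0.0663) × (1 − 0.0712) × (1 − 0.1159).
= 0.9337 × 0.9288 × 0.8841 = 0.766710.

0.7667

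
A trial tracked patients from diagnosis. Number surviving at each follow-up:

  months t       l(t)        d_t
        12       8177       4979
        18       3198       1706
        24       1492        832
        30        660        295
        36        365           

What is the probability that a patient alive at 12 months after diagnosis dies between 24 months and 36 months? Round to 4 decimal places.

0.1378

This is the probability of reaching 24 but not 36, conditional on being alive at 12: (l(24) − l(36)) / l(12).
= (1492 − 365) / 8177 = 1127 / 8177 = 0.137826.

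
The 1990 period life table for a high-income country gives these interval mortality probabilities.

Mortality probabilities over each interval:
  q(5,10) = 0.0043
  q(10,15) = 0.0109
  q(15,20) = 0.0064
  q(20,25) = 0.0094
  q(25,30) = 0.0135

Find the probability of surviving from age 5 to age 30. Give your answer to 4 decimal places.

0.9563

Chaining the interval survival probabilities: (1 − 0.0043) × (1 − 0.0109) × (1 − 0.0064) × (1 − 0.0094) × (1 − 0.0135).
= 0.9957 × 0.9891 × 0.9936 × 0.9906 × 0.9865 = 0.956259.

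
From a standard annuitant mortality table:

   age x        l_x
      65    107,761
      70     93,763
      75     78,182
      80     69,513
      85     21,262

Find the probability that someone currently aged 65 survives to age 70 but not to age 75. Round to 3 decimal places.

0.145

We want 5|5q65 = (l_70 − l_75)/l_65.
This is the probability of reaching 70 but not 75, conditional on being alive at 65: (l_70 − l_75) / l_65.
= (93,763 − 78,182) / 107,761 = 15,581 / 107,761 = 0.144588.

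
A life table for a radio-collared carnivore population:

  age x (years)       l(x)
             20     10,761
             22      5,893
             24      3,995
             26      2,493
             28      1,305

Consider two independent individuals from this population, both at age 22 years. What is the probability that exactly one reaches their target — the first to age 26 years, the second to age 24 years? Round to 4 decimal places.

0.5274

p₁ = l(26)/l(22) = 2,493/5,893 = 0.423044; p₂ = l(24)/l(22) = 3,995/5,893 = 0.677923.
P(exactly one) = p₁(1−p₂) + (1−p₁)p₂ = 0.136253 + 0.391132 = 0.527384.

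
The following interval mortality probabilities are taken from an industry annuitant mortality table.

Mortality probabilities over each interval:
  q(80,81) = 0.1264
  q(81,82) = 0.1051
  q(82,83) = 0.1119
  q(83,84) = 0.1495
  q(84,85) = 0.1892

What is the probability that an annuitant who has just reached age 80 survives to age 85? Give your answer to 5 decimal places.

Chaining the interval survival probabilities: (1 − 0.1264) × (1 − 0.1051) × (1 − 0.1119) × (1 − 0.1495) × (1 − 0.1892).
= 0.8736 × 0.8949 × 0.8881 × 0.8505 × 0.8108 = 0.478781.

0.47878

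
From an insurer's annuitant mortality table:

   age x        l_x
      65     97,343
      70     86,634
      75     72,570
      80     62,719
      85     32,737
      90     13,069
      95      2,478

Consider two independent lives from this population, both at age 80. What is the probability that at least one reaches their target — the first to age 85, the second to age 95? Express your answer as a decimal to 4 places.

p₁ = l_85/l_80 = 32,737/62,719 = 0.521963; p₂ = l_95/l_80 = 2,478/62,719 = 0.039510.
P(at least one) = 1 − (1−p₁)(1−p₂) = 1 − 0.478037 × 0.960490 = 0.540850.

0.5409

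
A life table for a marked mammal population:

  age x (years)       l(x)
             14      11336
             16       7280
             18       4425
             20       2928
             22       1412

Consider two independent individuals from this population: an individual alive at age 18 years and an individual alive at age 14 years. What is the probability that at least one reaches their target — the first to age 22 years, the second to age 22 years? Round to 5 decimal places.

0.40391

p₁ = l(22)/l(18) = 1412/4425 = 0.319096; p₂ = l(22)/l(14) = 1412/11336 = 0.124559.
P(at least one) = 1 − (1−p₁)(1−p₂) = 1 − 0.680904 × 0.875441 = 0.403909.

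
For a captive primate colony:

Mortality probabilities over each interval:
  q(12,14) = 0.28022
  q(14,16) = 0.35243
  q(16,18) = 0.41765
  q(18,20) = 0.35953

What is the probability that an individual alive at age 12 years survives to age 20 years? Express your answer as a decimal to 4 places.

The overall survival probability is (1 − 0.28022) × (1 − 0.35243) × (1 − 0.41765) × (1 − 0.35953).
= 0.71978 × 0.64757 × 0.58235 × 0.64047 = 0.173848.

0.1738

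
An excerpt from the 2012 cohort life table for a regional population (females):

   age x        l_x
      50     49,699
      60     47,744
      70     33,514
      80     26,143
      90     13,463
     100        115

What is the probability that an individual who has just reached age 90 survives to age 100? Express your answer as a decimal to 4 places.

We want 10p90 = l_100/l_90.
The conditional survival probability is l_100/l_90 = 115/13,463 = 0.008542.

0.0085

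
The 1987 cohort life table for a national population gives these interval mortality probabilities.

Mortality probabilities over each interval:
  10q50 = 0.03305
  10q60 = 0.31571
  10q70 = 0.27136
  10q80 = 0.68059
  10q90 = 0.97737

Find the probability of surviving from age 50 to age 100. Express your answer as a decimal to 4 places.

Survival from 50 to 100 is the product of surviving each interval: (1 − 0.03305) × (1 − 0.31571) × (1 − 0.27136) × (1 − 0.68059) × (1 − 0.97737).
= 0.96695 × 0.68429 × 0.72864 × 0.31941 × 0.02263 = 0.003485.

0.0035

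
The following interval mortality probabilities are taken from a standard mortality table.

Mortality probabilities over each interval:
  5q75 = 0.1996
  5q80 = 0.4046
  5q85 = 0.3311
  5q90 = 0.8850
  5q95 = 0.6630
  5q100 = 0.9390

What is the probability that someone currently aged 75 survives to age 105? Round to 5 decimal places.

0.00075

Survival from 75 to 105 is the product of surviving each interval: (1 − 0.1996) × (1 − 0.4046) × (1 − 0.3311) × (1 − 0.8850) × (1 − 0.6630) × (1 − 0.9390).
= 0.8004 × 0.5954 × 0.6689 × 0.1150 × 0.3370 × 0.0610 = 0.000754.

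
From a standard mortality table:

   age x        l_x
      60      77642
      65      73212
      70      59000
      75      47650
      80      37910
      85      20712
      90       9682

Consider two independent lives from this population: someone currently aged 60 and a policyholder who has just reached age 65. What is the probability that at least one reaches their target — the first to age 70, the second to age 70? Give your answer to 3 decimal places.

0.953

p₁ = l_70/l_60 = 59000/77642 = 0.759898; p₂ = l_70/l_65 = 59000/73212 = 0.805879.
P(at least one) = 1 − (1−p₁)(1−p₂) = 1 − 0.240102 × 0.194121 = 0.953391.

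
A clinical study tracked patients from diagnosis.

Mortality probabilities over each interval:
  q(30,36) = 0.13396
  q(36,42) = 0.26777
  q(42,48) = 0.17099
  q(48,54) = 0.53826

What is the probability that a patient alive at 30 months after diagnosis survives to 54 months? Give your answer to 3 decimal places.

0.243

The overall survival probability is (1 − 0.13396) × (1 − 0.26777) × (1 − 0.17099) × (1 − 0.53826).
= 0.86604 × 0.73223 × 0.82901 × 0.46174 = 0.242741.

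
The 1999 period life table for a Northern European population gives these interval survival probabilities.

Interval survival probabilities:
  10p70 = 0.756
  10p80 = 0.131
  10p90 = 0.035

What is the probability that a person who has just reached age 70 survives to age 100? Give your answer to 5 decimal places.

Chaining the interval survival probabilities: 0.756 × 0.131 × 0.035.
= 0.003466.

0.00347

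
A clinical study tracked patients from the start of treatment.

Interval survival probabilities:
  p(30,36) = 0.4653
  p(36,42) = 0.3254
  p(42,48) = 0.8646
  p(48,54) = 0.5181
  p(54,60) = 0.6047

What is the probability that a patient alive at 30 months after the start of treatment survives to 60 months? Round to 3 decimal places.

Chaining the interval survival probabilities: 0.4653 × 0.3254 × 0.8646 × 0.5181 × 0.6047.
= 0.041013.

0.041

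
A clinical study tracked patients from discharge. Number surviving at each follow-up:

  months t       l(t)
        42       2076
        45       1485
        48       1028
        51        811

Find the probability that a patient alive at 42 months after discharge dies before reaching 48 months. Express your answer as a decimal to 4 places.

P(die before 48 | alive at 42) = 1 − l(48)/l(42) = 1 − 1028/2076 = (1048)/2076 = 0.504817.

0.5048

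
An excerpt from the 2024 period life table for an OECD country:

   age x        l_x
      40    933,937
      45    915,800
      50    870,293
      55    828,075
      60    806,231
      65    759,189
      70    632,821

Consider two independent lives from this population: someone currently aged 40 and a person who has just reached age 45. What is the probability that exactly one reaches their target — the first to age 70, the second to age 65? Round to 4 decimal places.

p₁ = l_70/l_40 = 632,821/933,937 = 0.677584; p₂ = l_65/l_45 = 759,189/915,800 = 0.828990.
P(exactly one) = p₁(1−p₂) + (1−p₁)p₂ = 0.115874 + 0.267280 = 0.383153.

0.3832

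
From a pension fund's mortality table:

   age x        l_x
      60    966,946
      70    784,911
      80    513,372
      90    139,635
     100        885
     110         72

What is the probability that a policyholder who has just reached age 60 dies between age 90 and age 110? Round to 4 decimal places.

We want 30|20q60 = (l_90 − l_110)/l_60.
This is the probability of reaching 90 but not 110, conditional on being alive at 60: (l_90 − l_110) / l_60.
= (139,635 − 72) / 966,946 = 139,563 / 966,946 = 0.144334.

0.1443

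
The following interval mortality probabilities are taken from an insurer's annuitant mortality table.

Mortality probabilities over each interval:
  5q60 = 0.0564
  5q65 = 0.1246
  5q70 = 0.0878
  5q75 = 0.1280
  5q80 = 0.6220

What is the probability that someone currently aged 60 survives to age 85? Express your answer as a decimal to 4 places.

Chaining the interval survival probabilities: (1 − 0.0564) × (1 − 0.1246) × (1 − 0.0878) × (1 − 0.1280) × (1 − 0.6220).
= 0.9436 × 0.8754 × 0.9122 × 0.8720 × 0.3780 = 0.248366.

0.2484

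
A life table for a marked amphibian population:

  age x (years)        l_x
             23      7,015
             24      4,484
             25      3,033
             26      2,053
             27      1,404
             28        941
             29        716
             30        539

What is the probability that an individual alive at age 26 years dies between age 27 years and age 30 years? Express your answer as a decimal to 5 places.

This is the probability of reaching 27 but not 30, conditional on being alive at 26: (l_27 − l_30) / l_26.
= (1,404 − 539) / 2,053 = 865 / 2,053 = 0.421335.

0.42133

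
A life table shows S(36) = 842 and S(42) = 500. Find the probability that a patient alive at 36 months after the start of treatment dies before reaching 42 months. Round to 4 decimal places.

P(die before 42 | alive at 36) = 1 − S(42)/S(36) = 1 − 500/842 = (342)/842 = 0.406176.

0.4062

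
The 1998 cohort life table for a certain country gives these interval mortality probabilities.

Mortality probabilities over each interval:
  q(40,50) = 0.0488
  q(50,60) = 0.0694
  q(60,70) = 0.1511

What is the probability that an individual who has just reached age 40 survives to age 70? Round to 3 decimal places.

0.751

The overall survival probability is (1 − 0.0488) × (1 − 0.0694) × (1 − 0.1511).
= 0.9512 × 0.9306 × 0.8489 = 0.751435.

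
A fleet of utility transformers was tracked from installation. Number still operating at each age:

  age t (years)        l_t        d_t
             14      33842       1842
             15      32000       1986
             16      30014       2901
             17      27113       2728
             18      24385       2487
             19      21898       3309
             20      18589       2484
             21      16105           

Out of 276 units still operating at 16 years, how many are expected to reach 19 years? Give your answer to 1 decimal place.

The relevant probability is 21898/30014 = 0.729593.
Expected number = 276 × 0.729593 = 201.4.

201.4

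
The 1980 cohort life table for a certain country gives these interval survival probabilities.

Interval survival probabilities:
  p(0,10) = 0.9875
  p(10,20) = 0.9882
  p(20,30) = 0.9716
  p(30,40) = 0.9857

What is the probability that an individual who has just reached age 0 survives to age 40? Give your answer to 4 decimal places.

Survival from 0 to 40 is the product of surviving each interval: 0.9875 × 0.9882 × 0.9716 × 0.9857.
= 0.934575.

0.9346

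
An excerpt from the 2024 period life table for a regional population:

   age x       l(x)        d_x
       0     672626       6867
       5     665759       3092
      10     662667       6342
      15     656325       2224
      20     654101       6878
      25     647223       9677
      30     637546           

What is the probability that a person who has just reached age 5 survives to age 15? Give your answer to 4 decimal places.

0.9858

The conditional survival probability is l(15)/l(5) = 656325/665759 = 0.985830.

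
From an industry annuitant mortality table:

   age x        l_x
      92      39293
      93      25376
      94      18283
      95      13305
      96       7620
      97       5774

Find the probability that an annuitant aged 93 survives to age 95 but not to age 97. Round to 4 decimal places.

We want 2|2q93 = (l_95 − l_97)/l_93.
This is the probability of reaching 95 but not 97, conditional on being alive at 93: (l_95 − l_97) / l_93.
= (13305 − 5774) / 25376 = 7531 / 25376 = 0.296776.

0.2968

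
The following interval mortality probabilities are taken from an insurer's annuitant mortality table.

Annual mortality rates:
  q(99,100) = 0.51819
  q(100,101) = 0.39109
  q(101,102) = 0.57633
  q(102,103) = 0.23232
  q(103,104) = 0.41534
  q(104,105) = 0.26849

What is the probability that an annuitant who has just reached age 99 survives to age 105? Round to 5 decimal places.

0.04081

Chaining the interval survival probabilities: (1 − 0.51819) × (1 − 0.39109) × (1 − 0.57633) × (1 − 0.23232) × (1 − 0.41534) × (1 − 0.26849).
= 0.48181 × 0.60891 × 0.42367 × 0.76768 × 0.58466 × 0.73151 = 0.040809.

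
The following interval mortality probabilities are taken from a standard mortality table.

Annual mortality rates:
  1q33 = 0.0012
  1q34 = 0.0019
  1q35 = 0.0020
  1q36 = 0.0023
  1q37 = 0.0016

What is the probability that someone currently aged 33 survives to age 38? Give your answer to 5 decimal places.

5p33 = (1 − 0.0012) × (1 − 0.0019) × (1 − 0.0020) × (1 − 0.0023) × (1 − 0.0016).
= 0.9988 × 0.9981 × 0.9980 × 0.9977 × 0.9984 = 0.991032.

0.99103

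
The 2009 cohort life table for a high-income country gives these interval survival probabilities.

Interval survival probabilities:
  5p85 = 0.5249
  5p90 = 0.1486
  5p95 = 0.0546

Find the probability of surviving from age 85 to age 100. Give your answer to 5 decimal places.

The overall survival probability is 0.5249 × 0.1486 × 0.0546.
= 0.004259.

0.00426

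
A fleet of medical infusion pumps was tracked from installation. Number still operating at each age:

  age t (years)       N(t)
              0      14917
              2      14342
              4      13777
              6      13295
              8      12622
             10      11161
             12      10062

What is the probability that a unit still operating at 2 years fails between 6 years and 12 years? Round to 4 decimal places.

This is the probability of reaching 6 but not 12, conditional on being operational at 2: (N(6) − N(12)) / N(2).
= (13295 − 10062) / 14342 = 3233 / 14342 = 0.225422.

0.2254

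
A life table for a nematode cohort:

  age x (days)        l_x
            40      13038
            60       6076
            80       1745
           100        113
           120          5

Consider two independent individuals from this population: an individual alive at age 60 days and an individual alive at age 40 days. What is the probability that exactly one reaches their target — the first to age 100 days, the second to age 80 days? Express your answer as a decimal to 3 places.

0.147

p₁ = l_100/l_60 = 113/6076 = 0.018598; p₂ = l_80/l_40 = 1745/13038 = 0.133840.
P(exactly one) = p₁(1−p₂) + (1−p₁)p₂ = 0.016109 + 0.131351 = 0.147460.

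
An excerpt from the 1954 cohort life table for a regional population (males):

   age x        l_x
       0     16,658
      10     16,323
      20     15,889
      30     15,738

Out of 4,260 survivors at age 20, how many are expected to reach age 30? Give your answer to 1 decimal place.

4219.5

The relevant probability is 15,738/15,889 = 0.990497.
Expected number = 4,260 × 0.990497 = 4219.5.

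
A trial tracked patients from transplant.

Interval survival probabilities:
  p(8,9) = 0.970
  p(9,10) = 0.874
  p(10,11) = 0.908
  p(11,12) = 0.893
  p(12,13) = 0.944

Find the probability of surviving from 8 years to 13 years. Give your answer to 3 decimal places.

Survival from 8 to 13 is the product of surviving each interval: 0.970 × 0.874 × 0.908 × 0.893 × 0.944.
= 0.648922.

0.649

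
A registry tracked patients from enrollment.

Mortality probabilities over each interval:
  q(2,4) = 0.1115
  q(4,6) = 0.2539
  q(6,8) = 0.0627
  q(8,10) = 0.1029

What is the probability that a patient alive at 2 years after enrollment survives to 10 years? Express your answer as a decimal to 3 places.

0.557

Chaining the interval survival probabilities: (1 − 0.1115) × (1 − 0.2539) × (1 − 0.0627) × (1 − 0.1029).
= 0.8885 × 0.7461 × 0.9373 × 0.8971 = 0.557409.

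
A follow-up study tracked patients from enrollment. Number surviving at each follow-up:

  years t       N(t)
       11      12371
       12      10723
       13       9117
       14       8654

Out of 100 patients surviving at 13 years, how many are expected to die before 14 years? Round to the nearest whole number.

5

The relevant probability is 1 − 8654/9117 = 0.050784.
Expected number = 100 × 0.050784 = 5.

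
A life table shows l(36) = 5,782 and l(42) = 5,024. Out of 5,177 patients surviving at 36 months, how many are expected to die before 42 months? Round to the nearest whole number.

679

The relevant probability is 1 − 5,024/5,782 = 0.131097.
Expected number = 5,177 × 0.131097 = 679.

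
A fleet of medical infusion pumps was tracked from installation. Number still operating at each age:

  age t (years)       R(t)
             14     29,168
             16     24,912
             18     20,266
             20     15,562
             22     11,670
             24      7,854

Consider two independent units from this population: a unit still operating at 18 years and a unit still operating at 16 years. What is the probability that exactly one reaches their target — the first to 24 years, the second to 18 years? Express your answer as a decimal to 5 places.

0.57051

p₁ = R(24)/R(18) = 7,854/20,266 = 0.387546; p₂ = R(18)/R(16) = 20,266/24,912 = 0.813504.
P(exactly one) = p₁(1−p₂) + (1−p₁)p₂ = 0.072276 + 0.498234 = 0.570510.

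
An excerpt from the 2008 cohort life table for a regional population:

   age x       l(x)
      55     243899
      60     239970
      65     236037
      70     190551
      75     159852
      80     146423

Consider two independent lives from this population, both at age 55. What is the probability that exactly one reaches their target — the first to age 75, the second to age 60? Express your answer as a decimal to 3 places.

0.350

p₁ = l(75)/l(55) = 159852/243899 = 0.655402; p₂ = l(60)/l(55) = 239970/243899 = 0.983891.
P(exactly one) = p₁(1−p₂) + (1−p₁)p₂ = 0.010558 + 0.339047 = 0.349605.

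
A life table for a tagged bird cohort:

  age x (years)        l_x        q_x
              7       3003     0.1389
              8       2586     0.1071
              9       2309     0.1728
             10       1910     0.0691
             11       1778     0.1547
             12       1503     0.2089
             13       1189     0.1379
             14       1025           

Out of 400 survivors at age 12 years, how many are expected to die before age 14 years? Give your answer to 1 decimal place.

127.2

The relevant probability is 1 − 1025/1503 = 0.318031.
Expected number = 400 × 0.318031 = 127.2.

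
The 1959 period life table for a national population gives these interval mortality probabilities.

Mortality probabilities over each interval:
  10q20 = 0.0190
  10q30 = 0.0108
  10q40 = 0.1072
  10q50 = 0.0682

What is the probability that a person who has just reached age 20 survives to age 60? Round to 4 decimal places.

The overall survival probability is (1 − 0.0190) × (1 − 0.0108) × (1 − 0.1072) × (1 − 0.0682).
= 0.9810 × 0.9892 × 0.8928 × 0.9318 = 0.807291.

0.8073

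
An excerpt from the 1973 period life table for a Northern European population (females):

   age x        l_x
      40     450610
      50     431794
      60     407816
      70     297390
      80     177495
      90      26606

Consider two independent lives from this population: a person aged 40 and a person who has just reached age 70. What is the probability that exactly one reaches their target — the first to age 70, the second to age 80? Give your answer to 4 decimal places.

p₁ = l_70/l_40 = 297390/450610 = 0.659972; p₂ = l_80/l_70 = 177495/297390 = 0.596843.
P(exactly one) = p₁(1−p₂) + (1−p₁)p₂ = 0.266072 + 0.202943 = 0.469016.

0.4690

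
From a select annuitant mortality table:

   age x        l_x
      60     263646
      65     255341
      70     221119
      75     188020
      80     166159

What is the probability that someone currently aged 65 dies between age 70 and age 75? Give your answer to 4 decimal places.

We want 5|5q65 = (l_70 − l_75)/l_65.
This is the probability of reaching 70 but not 75, conditional on being alive at 65: (l_70 − l_75) / l_65.
= (221119 − 188020) / 255341 = 33099 / 255341 = 0.129627.

0.1296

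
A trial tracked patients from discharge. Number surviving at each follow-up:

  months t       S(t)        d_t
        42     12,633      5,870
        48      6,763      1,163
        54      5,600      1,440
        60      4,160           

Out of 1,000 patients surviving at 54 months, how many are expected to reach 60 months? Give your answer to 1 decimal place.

The relevant probability is 4,160/5,600 = 0.742857.
Expected number = 1,000 × 0.742857 = 742.9.

742.9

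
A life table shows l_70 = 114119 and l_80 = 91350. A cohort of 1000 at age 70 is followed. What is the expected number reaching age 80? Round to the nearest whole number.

The relevant probability is 91350/114119 = 0.800480.
Expected number = 1000 × 0.800480 = 800.

800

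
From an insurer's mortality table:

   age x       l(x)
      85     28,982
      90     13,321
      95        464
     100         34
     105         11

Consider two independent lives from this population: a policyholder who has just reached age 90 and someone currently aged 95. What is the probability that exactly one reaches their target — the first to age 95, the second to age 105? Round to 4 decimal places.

p₁ = l(95)/l(90) = 464/13,321 = 0.034832; p₂ = l(105)/l(95) = 11/464 = 0.023707.
P(exactly one) = p₁(1−p₂) + (1−p₁)p₂ = 0.034006 + 0.022881 = 0.056887.

0.0569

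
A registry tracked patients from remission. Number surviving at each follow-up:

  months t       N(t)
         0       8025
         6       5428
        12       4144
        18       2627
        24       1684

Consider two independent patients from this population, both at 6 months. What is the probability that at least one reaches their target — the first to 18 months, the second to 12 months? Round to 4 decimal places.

0.8779

p₁ = N(18)/N(6) = 2627/5428 = 0.483972; p₂ = N(12)/N(6) = 4144/5428 = 0.763449.
P(at least one) = 1 − (1−p₁)(1−p₂) = 1 − 0.516028 × 0.236551 = 0.877933.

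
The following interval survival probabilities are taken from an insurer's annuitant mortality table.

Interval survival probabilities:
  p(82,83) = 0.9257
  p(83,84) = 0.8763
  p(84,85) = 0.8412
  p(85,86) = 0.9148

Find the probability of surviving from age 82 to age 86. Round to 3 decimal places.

0.624

The overall survival probability is 0.9257 × 0.8763 × 0.8412 × 0.9148.
= 0.624236.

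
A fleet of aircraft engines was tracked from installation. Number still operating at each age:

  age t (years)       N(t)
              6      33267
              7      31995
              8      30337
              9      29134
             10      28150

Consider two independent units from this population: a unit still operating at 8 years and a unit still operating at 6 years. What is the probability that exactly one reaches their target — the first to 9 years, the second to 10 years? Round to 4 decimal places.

0.1813

p₁ = N(9)/N(8) = 29134/30337 = 0.960345; p₂ = N(10)/N(6) = 28150/33267 = 0.846184.
P(exactly one) = p₁(1−p₂) + (1−p₁)p₂ = 0.147716 + 0.033555 = 0.181272.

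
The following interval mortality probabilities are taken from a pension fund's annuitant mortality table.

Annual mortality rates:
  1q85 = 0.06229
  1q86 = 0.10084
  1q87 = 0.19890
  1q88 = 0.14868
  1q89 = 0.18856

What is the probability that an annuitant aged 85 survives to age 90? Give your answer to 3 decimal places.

Survival from 85 to 90 is the product of surviving each interval: (1 − 0.06229) × (1 − 0.10084) × (1 − 0.19890) × (1 − 0.14868) × (1 − 0.18856).
= 0.93771 × 0.89916 × 0.80110 × 0.85132 × 0.81144 = 0.466597.

0.467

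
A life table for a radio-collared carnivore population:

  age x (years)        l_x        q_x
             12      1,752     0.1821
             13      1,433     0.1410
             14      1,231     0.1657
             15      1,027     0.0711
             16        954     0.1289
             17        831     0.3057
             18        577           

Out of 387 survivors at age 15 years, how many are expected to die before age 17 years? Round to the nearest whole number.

74

The relevant probability is 1 − 831/1,027 = 0.190847.
Expected number = 387 × 0.190847 = 74.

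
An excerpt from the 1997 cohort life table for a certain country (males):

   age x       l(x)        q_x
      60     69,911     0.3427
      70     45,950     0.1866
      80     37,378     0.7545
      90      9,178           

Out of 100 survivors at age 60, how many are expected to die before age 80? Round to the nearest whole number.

47

The relevant probability is 1 − 37,378/69,911 = 0.465349.
Expected number = 100 × 0.465349 = 47.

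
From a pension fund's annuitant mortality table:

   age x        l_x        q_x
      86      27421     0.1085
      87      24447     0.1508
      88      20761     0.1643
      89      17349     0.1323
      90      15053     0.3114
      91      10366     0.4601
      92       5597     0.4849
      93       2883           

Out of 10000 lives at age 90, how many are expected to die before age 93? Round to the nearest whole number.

8085

The relevant probability is 1 − 2883/15053 = 0.808477.
Expected number = 10000 × 0.808477 = 8085.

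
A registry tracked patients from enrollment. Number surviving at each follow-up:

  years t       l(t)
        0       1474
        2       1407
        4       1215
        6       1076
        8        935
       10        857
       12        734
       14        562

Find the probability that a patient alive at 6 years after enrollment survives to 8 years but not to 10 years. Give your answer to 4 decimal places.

This is the probability of reaching 8 but not 10, conditional on being alive at 6: (l(8) − l(10)) / l(6).
= (935 − 857) / 1076 = 78 / 1076 = 0.072491.

0.0725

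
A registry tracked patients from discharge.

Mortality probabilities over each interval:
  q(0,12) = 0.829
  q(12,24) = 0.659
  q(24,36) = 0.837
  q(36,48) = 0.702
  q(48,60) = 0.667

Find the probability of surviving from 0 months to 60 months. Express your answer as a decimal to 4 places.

The overall survival probability is (1 − 0.829) × (1 − 0.659) × (1 − 0.837) × (1 − 0.702) × (1 − 0.667).
= 0.171 × 0.341 × 0.163 × 0.298 × 0.333 = 0.000943.

0.0009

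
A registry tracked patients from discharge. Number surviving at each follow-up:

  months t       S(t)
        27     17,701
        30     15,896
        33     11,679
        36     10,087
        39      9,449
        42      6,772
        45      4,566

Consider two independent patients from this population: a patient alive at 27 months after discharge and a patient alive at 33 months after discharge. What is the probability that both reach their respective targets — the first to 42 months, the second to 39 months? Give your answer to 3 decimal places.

0.310

p₁ = S(42)/S(27) = 6,772/17,701 = 0.382577; p₂ = S(39)/S(33) = 9,449/11,679 = 0.809059.
P(both) = p₁ × p₂ = 0.382577 × 0.809059 = 0.309527.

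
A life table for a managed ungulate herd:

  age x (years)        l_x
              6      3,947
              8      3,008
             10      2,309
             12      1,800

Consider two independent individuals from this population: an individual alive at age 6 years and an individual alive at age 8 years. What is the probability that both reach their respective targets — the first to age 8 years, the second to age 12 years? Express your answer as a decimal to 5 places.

p₁ = l_8/l_6 = 3,008/3,947 = 0.762098; p₂ = l_12/l_8 = 1,800/3,008 = 0.598404.
P(both) = p₁ × p₂ = 0.762098 × 0.598404 = 0.456042.

0.45604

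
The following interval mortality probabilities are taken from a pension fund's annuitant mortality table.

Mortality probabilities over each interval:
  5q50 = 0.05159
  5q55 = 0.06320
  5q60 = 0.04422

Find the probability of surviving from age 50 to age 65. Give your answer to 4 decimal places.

0.8492

The overall survival probability is (1 − 0.05159) × (1 − 0.06320) × (1 − 0.04422).
= 0.94841 × 0.93680 × 0.95578 = 0.849182.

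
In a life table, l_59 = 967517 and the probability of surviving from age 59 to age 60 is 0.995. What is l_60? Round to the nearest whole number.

l_60 = l_59 × p = 967517 × 0.995 = 962679.

962679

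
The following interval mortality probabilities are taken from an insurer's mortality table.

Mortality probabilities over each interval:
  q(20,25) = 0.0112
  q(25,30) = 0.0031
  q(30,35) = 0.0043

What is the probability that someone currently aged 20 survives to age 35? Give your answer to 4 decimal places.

0.9815

Survival from 20 to 35 is the product of surviving each interval: (1 − 0.0112) × (1 − 0.0031) × (1 − 0.0043).
= 0.9888 × 0.9969 × 0.9957 = 0.981496.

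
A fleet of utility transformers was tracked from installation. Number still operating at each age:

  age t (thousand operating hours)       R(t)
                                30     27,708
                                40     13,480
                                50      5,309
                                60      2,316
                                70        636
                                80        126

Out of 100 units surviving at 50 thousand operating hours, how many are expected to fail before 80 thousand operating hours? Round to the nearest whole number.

98

The relevant probability is 1 − 126/5,309 = 0.976267.
Expected number = 100 × 0.976267 = 98.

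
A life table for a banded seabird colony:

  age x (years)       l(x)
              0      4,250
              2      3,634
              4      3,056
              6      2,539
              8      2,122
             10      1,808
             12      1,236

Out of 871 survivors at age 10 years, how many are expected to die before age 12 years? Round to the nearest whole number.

276

The relevant probability is 1 − 1,236/1,808 = 0.316372.
Expected number = 871 × 0.316372 = 276.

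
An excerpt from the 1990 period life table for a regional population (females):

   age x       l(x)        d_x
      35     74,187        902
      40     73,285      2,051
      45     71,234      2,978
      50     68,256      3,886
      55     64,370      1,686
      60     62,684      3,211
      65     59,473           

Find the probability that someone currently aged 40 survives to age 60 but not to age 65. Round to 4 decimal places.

This is the probability of reaching 60 but not 65, conditional on being alive at 40: (l(60) − l(65)) / l(40).
= (62,684 − 59,473) / 73,285 = 3,211 / 73,285 = 0.043815.

0.0438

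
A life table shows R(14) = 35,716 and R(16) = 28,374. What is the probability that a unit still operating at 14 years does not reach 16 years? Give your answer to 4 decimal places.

0.2056

P(fail before 16 | operational at 14) = 1 − R(16)/R(14) = 1 − 28,374/35,716 = (7,342)/35,716 = 0.205566.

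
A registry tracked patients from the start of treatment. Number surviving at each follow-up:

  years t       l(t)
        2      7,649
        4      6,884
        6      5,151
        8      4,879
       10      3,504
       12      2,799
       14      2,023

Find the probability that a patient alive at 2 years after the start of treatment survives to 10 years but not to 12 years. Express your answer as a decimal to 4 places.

0.0922

This is the probability of reaching 10 but not 12, conditional on being alive at 2: (l(10) − l(12)) / l(2).
= (3,504 − 2,799) / 7,649 = 705 / 7,649 = 0.092169.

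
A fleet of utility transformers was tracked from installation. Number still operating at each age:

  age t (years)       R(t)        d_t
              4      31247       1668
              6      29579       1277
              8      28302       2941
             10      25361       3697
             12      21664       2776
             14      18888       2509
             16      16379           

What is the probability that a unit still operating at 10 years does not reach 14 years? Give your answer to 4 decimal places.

P(fail before 14 | operational at 10) = 1 − R(14)/R(10) = 1 − 18888/25361 = (6473)/25361 = 0.255234.

0.2552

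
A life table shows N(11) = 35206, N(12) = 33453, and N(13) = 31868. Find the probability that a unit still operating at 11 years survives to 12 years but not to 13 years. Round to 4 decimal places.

0.0450

This is the probability of reaching 12 but not 13, conditional on being operational at 11: (N(12) − N(13)) / N(11).
= (33453 − 31868) / 35206 = 1585 / 35206 = 0.045021.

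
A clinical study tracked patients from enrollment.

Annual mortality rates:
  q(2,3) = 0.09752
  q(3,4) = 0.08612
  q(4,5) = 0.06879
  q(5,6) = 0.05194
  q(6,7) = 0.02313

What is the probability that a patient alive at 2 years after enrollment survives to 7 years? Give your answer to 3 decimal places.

0.711

P(survive 2→7) = (1 − 0.09752) × (1 − 0.08612) × (1 − 0.06879) × (1 − 0.05194) × (1 − 0.02313).
= 0.90248 × 0.91388 × 0.93121 × 0.94806 × 0.97687 = 0.711290.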